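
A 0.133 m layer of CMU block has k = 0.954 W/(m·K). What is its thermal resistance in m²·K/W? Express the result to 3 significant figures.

R = L/k = 0.133/0.954 = 0.1394 m²·K/W

0.139 m²·K/W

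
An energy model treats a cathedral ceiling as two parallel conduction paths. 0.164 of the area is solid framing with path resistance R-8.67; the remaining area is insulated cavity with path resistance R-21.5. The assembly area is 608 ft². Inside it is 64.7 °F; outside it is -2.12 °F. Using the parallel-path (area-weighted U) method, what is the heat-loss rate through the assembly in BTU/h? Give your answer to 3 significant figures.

2350 BTU/h

U_eff = 0.836/21.5 + 0.164/8.67 = 0.03888 + 0.01892 = 0.0578
R_eff = 1/U_eff = 17.3 ft²·°F·h/BTU
Q = 608 × (64.7 − (-2.12)) / 17.3 = 2348 BTU/h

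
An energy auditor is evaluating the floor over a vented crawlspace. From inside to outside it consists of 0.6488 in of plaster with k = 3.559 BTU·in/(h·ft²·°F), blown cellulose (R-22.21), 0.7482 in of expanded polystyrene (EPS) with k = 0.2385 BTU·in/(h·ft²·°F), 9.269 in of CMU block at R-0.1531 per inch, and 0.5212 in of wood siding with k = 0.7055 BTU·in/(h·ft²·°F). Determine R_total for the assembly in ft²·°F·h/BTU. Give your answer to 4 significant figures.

27.69 ft²·°F·h/BTU

0.6488/3.559 = 0.1823
0.7482/0.2385 = 3.1371
9.269 × 0.1531 = 1.4191
0.5212/0.7055 = 0.73877
R_total = 0.1823 + 22.21 + 3.1371 + 1.4191 + 0.73877 = 27.687 ft²·°F·h/BTU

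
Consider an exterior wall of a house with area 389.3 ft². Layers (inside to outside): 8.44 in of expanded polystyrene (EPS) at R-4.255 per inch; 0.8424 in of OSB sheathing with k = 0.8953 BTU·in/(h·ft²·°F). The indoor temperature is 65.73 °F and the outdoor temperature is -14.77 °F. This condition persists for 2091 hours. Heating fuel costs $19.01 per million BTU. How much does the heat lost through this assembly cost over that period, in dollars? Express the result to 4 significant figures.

33.80 dollars

8.44 × 4.255 = 35.912
0.8424/0.8953 = 0.94091
R_total = 35.912 + 0.94091 = 36.853 ft²·°F·h/BTU
Q = 389.3 × (65.73 − (-14.77)) / 36.853 = 850.37 BTU/h
E = 850.37 × 2091 = 1778100 BTU
Cost = 1778100/10⁶ × 19.01 = $33.802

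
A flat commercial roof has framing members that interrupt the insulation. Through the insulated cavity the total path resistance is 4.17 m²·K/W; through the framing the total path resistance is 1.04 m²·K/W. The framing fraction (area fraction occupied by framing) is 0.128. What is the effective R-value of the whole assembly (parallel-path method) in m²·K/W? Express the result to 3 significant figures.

U_eff = 0.872/4.17 + 0.128/1.04 = 0.2091 + 0.1231 = 0.3322
R_eff = 1/U_eff = 3.01 m²·K/W

3.01 m²·K/W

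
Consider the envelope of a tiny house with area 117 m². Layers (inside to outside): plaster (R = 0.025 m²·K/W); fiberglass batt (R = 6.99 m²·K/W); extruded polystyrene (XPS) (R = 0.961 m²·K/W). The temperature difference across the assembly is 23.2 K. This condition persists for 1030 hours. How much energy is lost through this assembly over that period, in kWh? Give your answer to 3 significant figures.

R_total = 0.025 + 6.99 + 0.961 = 7.976 m²·K/W
Q = 117 × 23.2 / 7.976 = 340.3 W
E = 340.3 W × 1030 h / 1000 = 350.5 kWh

351 kWh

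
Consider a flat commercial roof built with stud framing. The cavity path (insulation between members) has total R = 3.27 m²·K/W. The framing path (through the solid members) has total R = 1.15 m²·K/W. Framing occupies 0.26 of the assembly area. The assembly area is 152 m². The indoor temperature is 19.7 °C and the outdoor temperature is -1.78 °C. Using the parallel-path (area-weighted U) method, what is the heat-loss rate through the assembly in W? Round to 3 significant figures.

U_eff = 0.74/3.27 + 0.26/1.15 = 0.2263 + 0.2261 = 0.4524
R_eff = 1/U_eff = 2.21 m²·K/W
Q = 152 × (19.7 − (-1.78)) / 2.21 = 1477 W

1480 W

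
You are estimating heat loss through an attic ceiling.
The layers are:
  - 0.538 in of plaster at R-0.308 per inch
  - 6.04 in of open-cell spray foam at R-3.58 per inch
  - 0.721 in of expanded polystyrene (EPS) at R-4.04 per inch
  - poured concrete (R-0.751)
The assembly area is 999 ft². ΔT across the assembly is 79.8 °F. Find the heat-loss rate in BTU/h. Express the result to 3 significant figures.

0.538 × 0.308 = 0.1657
6.04 × 3.58 = 21.62
0.721 × 4.04 = 2.913
R_total = 0.1657 + 21.62 + 2.913 + 0.751 = 25.45 ft²·°F·h/BTU
Q = A·ΔT/R = 999 × 79.8 / 25.45 = 3132 BTU/h

3130 BTU/h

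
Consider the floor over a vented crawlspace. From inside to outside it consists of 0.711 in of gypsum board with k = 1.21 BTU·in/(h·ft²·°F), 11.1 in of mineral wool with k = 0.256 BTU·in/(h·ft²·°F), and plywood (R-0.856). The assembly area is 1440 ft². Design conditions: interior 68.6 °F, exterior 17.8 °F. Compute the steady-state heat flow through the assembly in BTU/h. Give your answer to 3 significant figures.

0.711/1.21 = 0.5876
11.1/0.256 = 43.36
R_total = 0.5876 + 43.36 + 0.856 = 44.8 ft²·°F·h/BTU
Q = A·ΔT/R = 1440 × (68.6 − 17.8) / 44.8 = 1633 BTU/h

1630 BTU/h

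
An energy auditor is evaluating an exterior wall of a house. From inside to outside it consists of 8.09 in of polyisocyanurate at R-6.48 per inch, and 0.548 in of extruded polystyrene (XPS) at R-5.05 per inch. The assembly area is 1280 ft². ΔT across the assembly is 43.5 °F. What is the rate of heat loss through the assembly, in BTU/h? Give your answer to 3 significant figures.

8.09 × 6.48 = 52.42
0.548 × 5.05 = 2.767
R_total = 52.42 + 2.767 = 55.19 ft²·°F·h/BTU
Q = A·ΔT/R = 1280 × 43.5 / 55.19 = 1009 BTU/h

1010 BTU/h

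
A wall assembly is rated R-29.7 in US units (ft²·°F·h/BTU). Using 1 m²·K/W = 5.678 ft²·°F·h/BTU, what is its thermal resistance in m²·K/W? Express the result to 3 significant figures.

5.23 m²·K/W

R_SI = 29.7/5.678 = 5.231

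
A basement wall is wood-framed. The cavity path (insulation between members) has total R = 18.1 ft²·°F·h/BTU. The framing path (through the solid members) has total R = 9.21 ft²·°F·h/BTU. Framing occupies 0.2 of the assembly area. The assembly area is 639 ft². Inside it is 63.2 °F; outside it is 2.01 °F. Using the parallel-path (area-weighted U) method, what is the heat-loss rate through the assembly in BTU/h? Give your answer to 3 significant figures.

2580 BTU/h

U_eff = 0.8/18.1 + 0.2/9.21 = 0.0442 + 0.02172 = 0.06591
R_eff = 1/U_eff = 15.17 ft²·°F·h/BTU
Q = 639 × (63.2 − 2.01) / 15.17 = 2577 BTU/h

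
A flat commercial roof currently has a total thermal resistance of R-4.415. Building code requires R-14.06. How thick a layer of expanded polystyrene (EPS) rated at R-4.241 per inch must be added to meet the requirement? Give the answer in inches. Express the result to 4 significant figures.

ΔR = 14.06 − 4.415 = 9.645 ft²·°F·h/BTU
L = ΔR / (R/in) = 9.645/4.241 = 2.2742 in

2.274 in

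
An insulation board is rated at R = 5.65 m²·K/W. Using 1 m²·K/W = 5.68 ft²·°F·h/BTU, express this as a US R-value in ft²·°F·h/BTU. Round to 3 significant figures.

32.1 ft²·°F·h/BTU

R_US = 5.65 × 5.68 = 32.09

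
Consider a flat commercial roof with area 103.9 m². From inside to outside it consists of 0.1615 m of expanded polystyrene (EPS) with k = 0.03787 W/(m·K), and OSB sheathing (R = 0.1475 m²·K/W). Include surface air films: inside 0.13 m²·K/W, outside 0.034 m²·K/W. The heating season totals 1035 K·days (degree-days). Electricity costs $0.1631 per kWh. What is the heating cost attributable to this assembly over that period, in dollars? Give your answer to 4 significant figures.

0.1615/0.03787 = 4.2646
R_total = 0.13 + 4.2646 + 0.1475 + 0.034 = 4.5761 m²·K/W
E = A × HDD × 24 / R / 1000 = 103.9 × 1035 × 24 / 4.5761 / 1000 = 563.99 kWh
Cost = 563.99 × 0.1631 = $91.987

91.99 dollars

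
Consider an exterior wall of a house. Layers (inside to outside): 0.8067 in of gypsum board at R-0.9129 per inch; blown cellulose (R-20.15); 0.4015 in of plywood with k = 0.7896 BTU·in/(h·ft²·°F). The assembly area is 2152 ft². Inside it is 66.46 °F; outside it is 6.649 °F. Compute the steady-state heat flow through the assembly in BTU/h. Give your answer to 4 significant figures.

0.8067 × 0.9129 = 0.73644
0.4015/0.7896 = 0.50849
R_total = 0.73644 + 20.15 + 0.50849 = 21.395 ft²·°F·h/BTU
Q = A·ΔT/R = 2152 × (66.46 − 6.649) / 21.395 = 6016.1 BTU/h

6016 BTU/h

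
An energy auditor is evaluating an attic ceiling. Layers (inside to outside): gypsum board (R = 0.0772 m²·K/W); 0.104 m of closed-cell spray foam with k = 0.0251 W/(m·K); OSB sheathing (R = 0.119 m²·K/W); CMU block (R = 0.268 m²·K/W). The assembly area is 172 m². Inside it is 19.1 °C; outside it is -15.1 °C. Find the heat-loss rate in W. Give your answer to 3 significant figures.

1280 W

0.104/0.0251 = 4.143
R_total = 0.0772 + 4.143 + 0.119 + 0.268 = 4.608 m²·K/W
Q = A·ΔT/R = 172 × (19.1 − (-15.1)) / 4.608 = 1277 W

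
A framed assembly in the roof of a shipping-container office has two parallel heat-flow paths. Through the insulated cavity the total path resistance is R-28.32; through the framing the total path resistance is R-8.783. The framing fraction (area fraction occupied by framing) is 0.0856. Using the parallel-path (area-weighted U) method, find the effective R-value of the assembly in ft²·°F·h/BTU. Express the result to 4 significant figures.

23.79 ft²·°F·h/BTU

U_eff = 0.9144/28.32 + 0.0856/8.783 = 0.032288 + 0.0097461 = 0.042034
R_eff = 1/U_eff = 23.79 ft²·°F·h/BTU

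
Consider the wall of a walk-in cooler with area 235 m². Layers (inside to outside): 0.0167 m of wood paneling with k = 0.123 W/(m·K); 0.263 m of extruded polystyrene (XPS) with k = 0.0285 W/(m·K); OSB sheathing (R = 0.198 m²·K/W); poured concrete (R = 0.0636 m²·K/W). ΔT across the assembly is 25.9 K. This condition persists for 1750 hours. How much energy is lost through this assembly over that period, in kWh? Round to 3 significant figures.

1110 kWh

0.0167/0.123 = 0.1358
0.263/0.0285 = 9.228
R_total = 0.1358 + 9.228 + 0.198 + 0.0636 = 9.625 m²·K/W
Q = 235 × 25.9 / 9.625 = 632.3 W
E = 632.3 W × 1750 h / 1000 = 1107 kWh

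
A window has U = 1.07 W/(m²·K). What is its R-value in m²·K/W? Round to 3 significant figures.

R = 1/U = 1/1.07 = 0.9346

0.935 m²·K/W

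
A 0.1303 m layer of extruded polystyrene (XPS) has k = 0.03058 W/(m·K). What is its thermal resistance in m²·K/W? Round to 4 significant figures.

R = L/k = 0.1303/0.03058 = 4.261 m²·K/W

4.261 m²·K/W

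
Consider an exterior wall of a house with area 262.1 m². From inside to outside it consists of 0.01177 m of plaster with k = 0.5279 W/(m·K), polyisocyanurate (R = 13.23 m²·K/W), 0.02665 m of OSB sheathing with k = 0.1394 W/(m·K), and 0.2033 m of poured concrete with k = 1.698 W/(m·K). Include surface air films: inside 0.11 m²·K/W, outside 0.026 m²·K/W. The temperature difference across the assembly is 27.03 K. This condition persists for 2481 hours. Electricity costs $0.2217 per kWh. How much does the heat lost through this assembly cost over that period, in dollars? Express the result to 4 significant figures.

284.5 dollars

0.01177/0.5279 = 0.022296
0.02665/0.1394 = 0.19118
0.2033/1.698 = 0.11973
R_total = 0.11 + 0.022296 + 13.23 + 0.19118 + 0.11973 + 0.026 = 13.699 m²·K/W
Q = 262.1 × 27.03 / 13.699 = 517.15 W
E = 517.15 W × 2481 h / 1000 = 1283.1 kWh
Cost = 1283.1 × 0.2217 = $284.45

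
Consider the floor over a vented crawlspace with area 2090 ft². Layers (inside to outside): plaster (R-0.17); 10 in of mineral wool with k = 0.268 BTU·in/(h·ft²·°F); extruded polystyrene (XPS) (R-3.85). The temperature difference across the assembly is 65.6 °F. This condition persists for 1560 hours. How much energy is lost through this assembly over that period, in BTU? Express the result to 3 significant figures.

10/0.268 = 37.31
R_total = 0.17 + 37.31 + 3.85 = 41.33 ft²·°F·h/BTU
Q = 2090 × 65.6 / 41.33 = 3317 BTU/h
E = 3317 × 1560 = 5175000 BTU

5170000 BTU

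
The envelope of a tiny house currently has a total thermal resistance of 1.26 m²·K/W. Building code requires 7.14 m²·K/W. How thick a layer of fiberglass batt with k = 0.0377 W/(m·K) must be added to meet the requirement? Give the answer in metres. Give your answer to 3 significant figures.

0.222 m

ΔR = 7.14 − 1.26 = 5.88 m²·K/W
L = ΔR × k = 5.88 × 0.0377 = 0.2217 m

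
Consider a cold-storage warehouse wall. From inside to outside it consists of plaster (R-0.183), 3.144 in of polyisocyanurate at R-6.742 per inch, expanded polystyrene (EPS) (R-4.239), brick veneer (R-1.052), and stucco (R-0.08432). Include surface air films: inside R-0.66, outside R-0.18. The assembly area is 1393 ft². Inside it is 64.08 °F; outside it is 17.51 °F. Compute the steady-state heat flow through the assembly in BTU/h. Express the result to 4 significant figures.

2351 BTU/h

3.144 × 6.742 = 21.197
R_total = 0.66 + 0.183 + 21.197 + 4.239 + 1.052 + 0.08432 + 0.18 = 27.595 ft²·°F·h/BTU
Q = A·ΔT/R = 1393 × (64.08 − 17.51) / 27.595 = 2350.8 BTU/h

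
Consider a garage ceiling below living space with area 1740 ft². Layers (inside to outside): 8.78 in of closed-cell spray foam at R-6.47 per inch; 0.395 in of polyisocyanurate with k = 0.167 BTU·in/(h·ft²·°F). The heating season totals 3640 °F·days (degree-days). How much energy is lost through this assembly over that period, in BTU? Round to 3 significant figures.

2570000 BTU

8.78 × 6.47 = 56.81
0.395/0.167 = 2.365
R_total = 56.81 + 2.365 = 59.17 ft²·°F·h/BTU
E = A × HDD × 24 / R = 1740 × 3640 × 24 / 59.17 = 2569000 BTU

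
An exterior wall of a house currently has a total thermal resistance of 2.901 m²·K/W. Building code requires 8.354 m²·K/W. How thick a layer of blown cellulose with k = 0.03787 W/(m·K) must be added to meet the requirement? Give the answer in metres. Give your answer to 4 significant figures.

ΔR = 8.354 − 2.901 = 5.453 m²·K/W
L = ΔR × k = 5.453 × 0.03787 = 0.20651 m

0.2065 m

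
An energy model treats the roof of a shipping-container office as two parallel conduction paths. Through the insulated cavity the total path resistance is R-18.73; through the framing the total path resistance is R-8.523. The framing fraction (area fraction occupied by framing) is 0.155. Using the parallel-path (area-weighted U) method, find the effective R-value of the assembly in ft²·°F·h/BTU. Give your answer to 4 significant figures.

U_eff = 0.845/18.73 + 0.155/8.523 = 0.045115 + 0.018186 = 0.063301
R_eff = 1/U_eff = 15.798 ft²·°F·h/BTU

15.80 ft²·°F·h/BTU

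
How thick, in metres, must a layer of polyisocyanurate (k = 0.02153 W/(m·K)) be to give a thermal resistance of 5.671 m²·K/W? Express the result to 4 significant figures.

0.1221 m

L = R·k = 5.671 × 0.02153 = 0.1221 m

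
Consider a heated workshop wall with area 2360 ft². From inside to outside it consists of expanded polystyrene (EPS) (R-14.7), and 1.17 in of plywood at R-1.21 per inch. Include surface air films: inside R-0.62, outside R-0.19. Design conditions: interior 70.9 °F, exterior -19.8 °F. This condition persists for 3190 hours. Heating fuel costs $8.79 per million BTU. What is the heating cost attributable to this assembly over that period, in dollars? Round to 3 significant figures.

355 dollars

1.17 × 1.21 = 1.416
R_total = 0.62 + 14.7 + 1.416 + 0.19 = 16.93 ft²·°F·h/BTU
Q = 2360 × (70.9 − (-19.8)) / 16.93 = 12650 BTU/h
E = 12650 × 3190 = 40340000 BTU
Cost = 40340000/10⁶ × 8.79 = $354.6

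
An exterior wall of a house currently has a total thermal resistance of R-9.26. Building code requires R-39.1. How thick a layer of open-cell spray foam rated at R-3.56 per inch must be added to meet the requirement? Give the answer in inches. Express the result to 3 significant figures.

ΔR = 39.1 − 9.26 = 29.84 ft²·°F·h/BTU
L = ΔR / (R/in) = 29.84/3.56 = 8.382 in

8.38 in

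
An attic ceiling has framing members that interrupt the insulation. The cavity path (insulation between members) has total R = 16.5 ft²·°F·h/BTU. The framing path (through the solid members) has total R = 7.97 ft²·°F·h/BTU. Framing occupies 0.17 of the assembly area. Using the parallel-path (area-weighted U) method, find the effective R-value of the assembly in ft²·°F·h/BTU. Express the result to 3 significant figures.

14.0 ft²·°F·h/BTU

U_eff = 0.83/16.5 + 0.17/7.97 = 0.0503 + 0.02133 = 0.07163
R_eff = 1/U_eff = 13.96 ft²·°F·h/BTU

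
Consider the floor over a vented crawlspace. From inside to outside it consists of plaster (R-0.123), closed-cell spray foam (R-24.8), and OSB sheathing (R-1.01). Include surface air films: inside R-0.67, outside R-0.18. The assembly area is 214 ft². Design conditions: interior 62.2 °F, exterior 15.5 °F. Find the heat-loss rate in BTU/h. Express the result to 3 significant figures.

373 BTU/h

R_total = 0.67 + 0.123 + 24.8 + 1.01 + 0.18 = 26.78 ft²·°F·h/BTU
Q = A·ΔT/R = 214 × (62.2 − 15.5) / 26.78 = 373.1 BTU/h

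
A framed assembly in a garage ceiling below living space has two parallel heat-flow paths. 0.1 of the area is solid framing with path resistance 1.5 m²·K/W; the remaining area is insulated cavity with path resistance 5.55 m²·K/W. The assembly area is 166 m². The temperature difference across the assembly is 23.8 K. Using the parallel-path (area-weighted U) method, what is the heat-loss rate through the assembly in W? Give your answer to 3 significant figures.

U_eff = 0.9/5.55 + 0.1/1.5 = 0.1622 + 0.06667 = 0.2288
R_eff = 1/U_eff = 4.37 m²·K/W
Q = 166 × 23.8 / 4.37 = 904.1 W

904 W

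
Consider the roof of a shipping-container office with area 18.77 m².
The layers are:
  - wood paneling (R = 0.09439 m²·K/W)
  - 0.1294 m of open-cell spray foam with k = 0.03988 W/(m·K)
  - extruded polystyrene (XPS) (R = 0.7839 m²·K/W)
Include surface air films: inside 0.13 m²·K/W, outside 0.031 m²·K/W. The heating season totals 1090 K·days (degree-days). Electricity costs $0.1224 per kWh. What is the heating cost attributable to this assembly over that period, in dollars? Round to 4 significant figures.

14.03 dollars

0.1294/0.03988 = 3.2447
R_total = 0.13 + 0.09439 + 3.2447 + 0.7839 + 0.031 = 4.284 m²·K/W
E = A × HDD × 24 / R / 1000 = 18.77 × 1090 × 24 / 4.284 / 1000 = 114.62 kWh
Cost = 114.62 × 0.1224 = $14.029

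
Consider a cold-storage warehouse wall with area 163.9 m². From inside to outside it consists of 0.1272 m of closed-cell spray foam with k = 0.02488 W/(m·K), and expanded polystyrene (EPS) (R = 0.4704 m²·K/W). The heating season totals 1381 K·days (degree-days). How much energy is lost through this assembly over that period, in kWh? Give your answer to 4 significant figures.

0.1272/0.02488 = 5.1125
R_total = 5.1125 + 0.4704 = 5.5829 m²·K/W
E = A × HDD × 24 / R / 1000 = 163.9 × 1381 × 24 / 5.5829 / 1000 = 973.02 kWh

973.0 kWh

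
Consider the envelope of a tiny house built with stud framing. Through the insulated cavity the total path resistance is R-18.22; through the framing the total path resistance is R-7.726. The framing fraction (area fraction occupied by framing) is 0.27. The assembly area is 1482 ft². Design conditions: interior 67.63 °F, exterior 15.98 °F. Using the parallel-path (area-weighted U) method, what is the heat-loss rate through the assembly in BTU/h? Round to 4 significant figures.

5742 BTU/h

U_eff = 0.73/18.22 + 0.27/7.726 = 0.040066 + 0.034947 = 0.075013
R_eff = 1/U_eff = 13.331 ft²·°F·h/BTU
Q = 1482 × (67.63 − 15.98) / 13.331 = 5741.9 BTU/h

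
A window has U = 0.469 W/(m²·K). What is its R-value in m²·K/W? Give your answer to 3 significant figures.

R = 1/U = 1/0.469 = 2.132

2.13 m²·K/W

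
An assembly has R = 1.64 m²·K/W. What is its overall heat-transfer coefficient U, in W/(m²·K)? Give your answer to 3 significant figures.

0.610 W/(m²·K)

U = 1/R = 1/1.64 = 0.6098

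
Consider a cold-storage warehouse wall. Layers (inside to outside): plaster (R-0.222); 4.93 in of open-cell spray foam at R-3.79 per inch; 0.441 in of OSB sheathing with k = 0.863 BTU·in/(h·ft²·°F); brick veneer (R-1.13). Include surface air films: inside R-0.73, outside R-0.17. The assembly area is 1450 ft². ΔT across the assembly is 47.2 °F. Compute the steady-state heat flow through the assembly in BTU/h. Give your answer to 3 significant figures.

3190 BTU/h

4.93 × 3.79 = 18.68
0.441/0.863 = 0.511
R_total = 0.73 + 0.222 + 18.68 + 0.511 + 1.13 + 0.17 = 21.45 ft²·°F·h/BTU
Q = A·ΔT/R = 1450 × 47.2 / 21.45 = 3191 BTU/h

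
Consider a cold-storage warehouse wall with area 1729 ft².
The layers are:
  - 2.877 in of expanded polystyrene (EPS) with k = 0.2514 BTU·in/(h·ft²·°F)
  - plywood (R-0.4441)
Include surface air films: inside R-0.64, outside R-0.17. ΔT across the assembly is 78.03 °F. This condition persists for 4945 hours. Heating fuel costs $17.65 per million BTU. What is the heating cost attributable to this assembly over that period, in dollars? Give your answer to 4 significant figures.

2.877/0.2514 = 11.444
R_total = 0.64 + 11.444 + 0.4441 + 0.17 = 12.698 ft²·°F·h/BTU
Q = 1729 × 78.03 / 12.698 = 10625 BTU/h
E = 10625 × 4945 = 52540000 BTU
Cost = 52540000/10⁶ × 17.65 = $927.32

927.3 dollars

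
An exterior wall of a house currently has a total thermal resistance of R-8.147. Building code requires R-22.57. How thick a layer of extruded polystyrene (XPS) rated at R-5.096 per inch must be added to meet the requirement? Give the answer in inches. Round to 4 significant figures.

ΔR = 22.57 − 8.147 = 14.423 ft²·°F·h/BTU
L = ΔR / (R/in) = 14.423/5.096 = 2.8303 in

2.830 in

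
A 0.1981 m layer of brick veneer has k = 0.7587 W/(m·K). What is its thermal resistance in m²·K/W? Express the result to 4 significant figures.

R = L/k = 0.1981/0.7587 = 0.2611 m²·K/W

0.2611 m²·K/W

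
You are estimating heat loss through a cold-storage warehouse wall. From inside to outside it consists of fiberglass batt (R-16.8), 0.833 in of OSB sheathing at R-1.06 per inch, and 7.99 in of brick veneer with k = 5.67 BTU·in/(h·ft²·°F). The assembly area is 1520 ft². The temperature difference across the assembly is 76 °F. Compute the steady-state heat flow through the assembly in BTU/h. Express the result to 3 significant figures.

6050 BTU/h

0.833 × 1.06 = 0.883
7.99/5.67 = 1.409
R_total = 16.8 + 0.883 + 1.409 = 19.09 ft²·°F·h/BTU
Q = A·ΔT/R = 1520 × 76 / 19.09 = 6051 BTU/h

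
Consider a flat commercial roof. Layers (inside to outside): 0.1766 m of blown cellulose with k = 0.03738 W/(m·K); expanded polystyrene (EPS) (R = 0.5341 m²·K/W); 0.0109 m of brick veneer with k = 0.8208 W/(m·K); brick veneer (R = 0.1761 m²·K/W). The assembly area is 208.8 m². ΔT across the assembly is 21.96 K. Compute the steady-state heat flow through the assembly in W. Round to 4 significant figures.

841.6 W

0.1766/0.03738 = 4.7245
0.0109/0.8208 = 0.01328
R_total = 4.7245 + 0.5341 + 0.01328 + 0.1761 = 5.4479 m²·K/W
Q = A·ΔT/R = 208.8 × 21.96 / 5.4479 = 841.65 W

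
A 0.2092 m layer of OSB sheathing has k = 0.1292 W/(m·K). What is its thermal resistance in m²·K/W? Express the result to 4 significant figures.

1.619 m²·K/W

R = L/k = 0.2092/0.1292 = 1.6192 m²·K/W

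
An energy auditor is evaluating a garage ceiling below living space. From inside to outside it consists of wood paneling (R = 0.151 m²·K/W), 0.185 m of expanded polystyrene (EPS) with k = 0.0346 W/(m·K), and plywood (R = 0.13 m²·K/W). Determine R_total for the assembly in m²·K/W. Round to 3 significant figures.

0.185/0.0346 = 5.347
R_total = 0.151 + 5.347 + 0.13 = 5.628 m²·K/W

5.63 m²·K/W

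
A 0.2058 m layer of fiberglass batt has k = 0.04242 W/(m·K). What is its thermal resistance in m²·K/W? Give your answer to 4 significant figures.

R = L/k = 0.2058/0.04242 = 4.8515 m²·K/W

4.851 m²·K/W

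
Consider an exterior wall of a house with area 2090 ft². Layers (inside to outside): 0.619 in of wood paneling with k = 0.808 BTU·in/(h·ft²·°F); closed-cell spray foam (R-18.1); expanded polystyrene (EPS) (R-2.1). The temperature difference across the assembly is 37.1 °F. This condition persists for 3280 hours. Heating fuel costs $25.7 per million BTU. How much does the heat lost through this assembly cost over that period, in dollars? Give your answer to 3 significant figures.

0.619/0.808 = 0.7661
R_total = 0.7661 + 18.1 + 2.1 = 20.97 ft²·°F·h/BTU
Q = 2090 × 37.1 / 20.97 = 3698 BTU/h
E = 3698 × 3280 = 12130000 BTU
Cost = 12130000/10⁶ × 25.7 = $311.8

312 dollars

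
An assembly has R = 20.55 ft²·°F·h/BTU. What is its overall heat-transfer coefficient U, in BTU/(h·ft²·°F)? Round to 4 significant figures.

U = 1/R = 1/20.55 = 0.048662

0.04866 BTU/(h·ft²·°F)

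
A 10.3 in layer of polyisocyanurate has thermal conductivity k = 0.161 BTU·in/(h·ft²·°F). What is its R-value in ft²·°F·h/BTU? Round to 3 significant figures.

64.0 ft²·°F·h/BTU

R = L/k = 10.3/0.161 = 63.98 ft²·°F·h/BTU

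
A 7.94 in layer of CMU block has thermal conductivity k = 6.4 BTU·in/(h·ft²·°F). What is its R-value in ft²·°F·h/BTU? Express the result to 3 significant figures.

1.24 ft²·°F·h/BTU

R = L/k = 7.94/6.4 = 1.241 ft²·°F·h/BTU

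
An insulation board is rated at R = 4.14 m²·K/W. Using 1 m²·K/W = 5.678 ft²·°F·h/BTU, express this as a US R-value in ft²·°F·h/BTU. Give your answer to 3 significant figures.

23.5 ft²·°F·h/BTU

R_US = 4.14 × 5.678 = 23.51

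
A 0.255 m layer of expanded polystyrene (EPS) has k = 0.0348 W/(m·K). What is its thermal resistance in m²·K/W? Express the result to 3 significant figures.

7.33 m²·K/W

R = L/k = 0.255/0.0348 = 7.328 m²·K/W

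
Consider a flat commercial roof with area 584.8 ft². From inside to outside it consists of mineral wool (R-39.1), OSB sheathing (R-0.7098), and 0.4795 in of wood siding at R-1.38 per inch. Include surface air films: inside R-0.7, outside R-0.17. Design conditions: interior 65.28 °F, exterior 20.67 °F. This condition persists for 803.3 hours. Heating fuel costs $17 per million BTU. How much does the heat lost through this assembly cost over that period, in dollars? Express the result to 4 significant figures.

8.617 dollars

0.4795 × 1.38 = 0.66171
R_total = 0.7 + 39.1 + 0.7098 + 0.66171 + 0.17 = 41.342 ft²·°F·h/BTU
Q = 584.8 × (65.28 − 20.67) / 41.342 = 631.03 BTU/h
E = 631.03 × 803.3 = 506910 BTU
Cost = 506910/10⁶ × 17 = $8.6175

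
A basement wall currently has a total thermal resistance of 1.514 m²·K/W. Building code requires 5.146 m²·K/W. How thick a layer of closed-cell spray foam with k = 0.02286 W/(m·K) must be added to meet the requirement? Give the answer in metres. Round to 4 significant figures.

ΔR = 5.146 − 1.514 = 3.632 m²·K/W
L = ΔR × k = 3.632 × 0.02286 = 0.083028 m

0.08303 m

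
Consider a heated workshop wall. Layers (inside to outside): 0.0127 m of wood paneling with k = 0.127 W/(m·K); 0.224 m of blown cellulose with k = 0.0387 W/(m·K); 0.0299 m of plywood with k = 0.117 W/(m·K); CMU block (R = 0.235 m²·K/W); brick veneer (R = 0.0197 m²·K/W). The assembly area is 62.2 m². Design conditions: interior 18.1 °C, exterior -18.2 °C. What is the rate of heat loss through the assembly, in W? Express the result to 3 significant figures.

353 W

0.0127/0.127 = 0.1
0.224/0.0387 = 5.788
0.0299/0.117 = 0.2556
R_total = 0.1 + 5.788 + 0.2556 + 0.235 + 0.0197 = 6.398 m²·K/W
Q = A·ΔT/R = 62.2 × (18.1 − (-18.2)) / 6.398 = 352.9 W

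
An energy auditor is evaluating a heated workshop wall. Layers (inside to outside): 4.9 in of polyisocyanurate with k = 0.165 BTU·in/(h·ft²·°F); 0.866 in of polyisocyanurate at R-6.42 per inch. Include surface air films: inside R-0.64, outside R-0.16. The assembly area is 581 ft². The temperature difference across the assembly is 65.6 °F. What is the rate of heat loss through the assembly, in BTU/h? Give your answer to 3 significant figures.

4.9/0.165 = 29.7
0.866 × 6.42 = 5.56
R_total = 0.64 + 29.7 + 5.56 + 0.16 = 36.06 ft²·°F·h/BTU
Q = A·ΔT/R = 581 × 65.6 / 36.06 = 1057 BTU/h

1060 BTU/h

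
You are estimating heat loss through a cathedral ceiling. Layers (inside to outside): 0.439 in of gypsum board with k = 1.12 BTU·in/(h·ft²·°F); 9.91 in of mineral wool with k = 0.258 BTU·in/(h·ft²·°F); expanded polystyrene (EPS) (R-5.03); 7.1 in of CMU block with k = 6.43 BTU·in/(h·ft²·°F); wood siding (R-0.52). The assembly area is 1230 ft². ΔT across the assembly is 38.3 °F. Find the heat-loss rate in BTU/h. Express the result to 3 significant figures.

1040 BTU/h

0.439/1.12 = 0.392
9.91/0.258 = 38.41
7.1/6.43 = 1.104
R_total = 0.392 + 38.41 + 5.03 + 1.104 + 0.52 = 45.46 ft²·°F·h/BTU
Q = A·ΔT/R = 1230 × 38.3 / 45.46 = 1036 BTU/h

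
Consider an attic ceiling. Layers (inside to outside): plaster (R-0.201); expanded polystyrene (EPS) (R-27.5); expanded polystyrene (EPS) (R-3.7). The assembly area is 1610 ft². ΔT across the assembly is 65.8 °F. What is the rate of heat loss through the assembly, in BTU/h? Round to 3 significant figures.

R_total = 0.201 + 27.5 + 3.7 = 31.4 ft²·°F·h/BTU
Q = A·ΔT/R = 1610 × 65.8 / 31.4 = 3374 BTU/h

3370 BTU/h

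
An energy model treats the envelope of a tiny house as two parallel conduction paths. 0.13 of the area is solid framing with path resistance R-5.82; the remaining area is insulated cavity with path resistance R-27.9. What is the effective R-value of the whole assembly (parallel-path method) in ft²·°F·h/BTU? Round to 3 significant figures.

18.7 ft²·°F·h/BTU

U_eff = 0.87/27.9 + 0.13/5.82 = 0.03118 + 0.02234 = 0.05352
R_eff = 1/U_eff = 18.68 ft²·°F·h/BTU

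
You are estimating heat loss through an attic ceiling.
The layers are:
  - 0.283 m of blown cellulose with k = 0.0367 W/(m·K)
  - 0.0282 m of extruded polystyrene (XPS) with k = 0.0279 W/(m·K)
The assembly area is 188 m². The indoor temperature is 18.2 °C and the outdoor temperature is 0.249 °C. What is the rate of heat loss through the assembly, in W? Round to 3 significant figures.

387 W

0.283/0.0367 = 7.711
0.0282/0.0279 = 1.011
R_total = 7.711 + 1.011 = 8.722 m²·K/W
Q = A·ΔT/R = 188 × (18.2 − 0.249) / 8.722 = 386.9 W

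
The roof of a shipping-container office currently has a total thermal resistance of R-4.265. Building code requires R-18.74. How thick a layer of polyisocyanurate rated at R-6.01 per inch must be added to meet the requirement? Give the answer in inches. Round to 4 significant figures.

ΔR = 18.74 − 4.265 = 14.475 ft²·°F·h/BTU
L = ΔR / (R/in) = 14.475/6.01 = 2.4085 in

2.408 in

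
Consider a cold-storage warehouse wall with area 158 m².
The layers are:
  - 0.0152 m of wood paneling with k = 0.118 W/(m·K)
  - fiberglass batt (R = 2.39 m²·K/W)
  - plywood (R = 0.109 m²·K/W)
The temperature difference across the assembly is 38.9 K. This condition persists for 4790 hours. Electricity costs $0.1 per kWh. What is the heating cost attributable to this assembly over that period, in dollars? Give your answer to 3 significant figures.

1120 dollars

0.0152/0.118 = 0.1288
R_total = 0.1288 + 2.39 + 0.109 = 2.628 m²·K/W
Q = 158 × 38.9 / 2.628 = 2339 W
E = 2339 W × 4790 h / 1000 = 11200 kWh
Cost = 11200 × 0.1 = $1120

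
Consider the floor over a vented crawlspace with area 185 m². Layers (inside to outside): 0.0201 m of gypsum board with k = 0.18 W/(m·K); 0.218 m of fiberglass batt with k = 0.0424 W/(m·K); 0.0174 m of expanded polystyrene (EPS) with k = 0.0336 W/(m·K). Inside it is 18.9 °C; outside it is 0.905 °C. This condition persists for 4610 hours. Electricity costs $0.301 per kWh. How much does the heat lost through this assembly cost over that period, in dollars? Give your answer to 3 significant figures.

800 dollars

0.0201/0.18 = 0.1117
0.218/0.0424 = 5.142
0.0174/0.0336 = 0.5179
R_total = 0.1117 + 5.142 + 0.5179 = 5.771 m²·K/W
Q = 185 × (18.9 − 0.905) / 5.771 = 576.9 W
E = 576.9 W × 4610 h / 1000 = 2659 kWh
Cost = 2659 × 0.301 = $800.5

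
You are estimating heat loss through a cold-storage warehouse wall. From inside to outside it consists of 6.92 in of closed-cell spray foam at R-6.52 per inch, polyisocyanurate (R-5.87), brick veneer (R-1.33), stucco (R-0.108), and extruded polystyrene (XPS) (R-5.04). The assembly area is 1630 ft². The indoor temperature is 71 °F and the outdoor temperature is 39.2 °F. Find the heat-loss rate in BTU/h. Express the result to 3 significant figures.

6.92 × 6.52 = 45.12
R_total = 45.12 + 5.87 + 1.33 + 0.108 + 5.04 = 57.47 ft²·°F·h/BTU
Q = A·ΔT/R = 1630 × (71 − 39.2) / 57.47 = 902 BTU/h

902 BTU/h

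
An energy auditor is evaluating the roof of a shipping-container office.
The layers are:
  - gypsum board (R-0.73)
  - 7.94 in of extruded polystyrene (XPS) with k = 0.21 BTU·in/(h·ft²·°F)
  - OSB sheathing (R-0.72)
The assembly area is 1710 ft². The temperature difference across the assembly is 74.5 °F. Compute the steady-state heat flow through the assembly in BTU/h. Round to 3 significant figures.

7.94/0.21 = 37.81
R_total = 0.73 + 37.81 + 0.72 = 39.26 ft²·°F·h/BTU
Q = A·ΔT/R = 1710 × 74.5 / 39.26 = 3245 BTU/h

3240 BTU/h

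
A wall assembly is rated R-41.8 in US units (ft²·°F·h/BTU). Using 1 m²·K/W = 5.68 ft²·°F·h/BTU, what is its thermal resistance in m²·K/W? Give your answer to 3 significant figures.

7.36 m²·K/W

R_SI = 41.8/5.68 = 7.359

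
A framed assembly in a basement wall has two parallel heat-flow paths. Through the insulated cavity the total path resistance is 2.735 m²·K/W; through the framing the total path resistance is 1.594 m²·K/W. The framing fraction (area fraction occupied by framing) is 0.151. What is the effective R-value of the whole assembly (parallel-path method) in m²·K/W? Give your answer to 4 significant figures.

2.468 m²·K/W

U_eff = 0.849/2.735 + 0.151/1.594 = 0.31042 + 0.09473 = 0.40515
R_eff = 1/U_eff = 2.4682 m²·K/W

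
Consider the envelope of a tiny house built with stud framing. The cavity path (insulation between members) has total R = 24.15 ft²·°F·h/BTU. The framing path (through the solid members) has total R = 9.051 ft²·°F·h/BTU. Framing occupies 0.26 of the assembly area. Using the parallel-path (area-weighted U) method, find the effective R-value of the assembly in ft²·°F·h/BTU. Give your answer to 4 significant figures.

U_eff = 0.74/24.15 + 0.26/9.051 = 0.030642 + 0.028726 = 0.059368
R_eff = 1/U_eff = 16.844 ft²·°F·h/BTU

16.84 ft²·°F·h/BTU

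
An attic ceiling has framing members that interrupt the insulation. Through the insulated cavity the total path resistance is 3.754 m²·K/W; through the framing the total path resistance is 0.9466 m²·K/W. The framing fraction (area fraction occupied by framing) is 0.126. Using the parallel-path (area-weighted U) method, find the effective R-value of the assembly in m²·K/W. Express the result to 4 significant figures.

2.733 m²·K/W

U_eff = 0.874/3.754 + 0.126/0.9466 = 0.23282 + 0.13311 = 0.36593
R_eff = 1/U_eff = 2.7328 m²·K/W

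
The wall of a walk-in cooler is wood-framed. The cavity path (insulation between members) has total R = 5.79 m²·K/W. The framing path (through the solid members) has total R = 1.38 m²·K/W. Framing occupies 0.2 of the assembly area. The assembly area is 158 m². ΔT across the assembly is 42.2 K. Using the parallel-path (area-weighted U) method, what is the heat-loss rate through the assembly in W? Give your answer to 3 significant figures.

1890 W

U_eff = 0.8/5.79 + 0.2/1.38 = 0.1382 + 0.1449 = 0.2831
R_eff = 1/U_eff = 3.532 m²·K/W
Q = 158 × 42.2 / 3.532 = 1888 W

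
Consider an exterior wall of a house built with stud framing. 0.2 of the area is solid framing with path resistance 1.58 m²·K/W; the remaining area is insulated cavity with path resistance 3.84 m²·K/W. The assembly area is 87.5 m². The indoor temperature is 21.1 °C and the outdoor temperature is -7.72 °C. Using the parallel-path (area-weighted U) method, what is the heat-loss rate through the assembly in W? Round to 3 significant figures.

845 W

U_eff = 0.8/3.84 + 0.2/1.58 = 0.2083 + 0.1266 = 0.3349
R_eff = 1/U_eff = 2.986 m²·K/W
Q = 87.5 × (21.1 − (-7.72)) / 2.986 = 844.6 W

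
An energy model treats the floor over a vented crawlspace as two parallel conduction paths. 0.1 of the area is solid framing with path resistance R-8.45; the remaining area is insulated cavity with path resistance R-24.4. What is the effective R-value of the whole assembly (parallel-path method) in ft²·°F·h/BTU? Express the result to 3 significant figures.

20.5 ft²·°F·h/BTU

U_eff = 0.9/24.4 + 0.1/8.45 = 0.03689 + 0.01183 = 0.04872
R_eff = 1/U_eff = 20.53 ft²·°F·h/BTU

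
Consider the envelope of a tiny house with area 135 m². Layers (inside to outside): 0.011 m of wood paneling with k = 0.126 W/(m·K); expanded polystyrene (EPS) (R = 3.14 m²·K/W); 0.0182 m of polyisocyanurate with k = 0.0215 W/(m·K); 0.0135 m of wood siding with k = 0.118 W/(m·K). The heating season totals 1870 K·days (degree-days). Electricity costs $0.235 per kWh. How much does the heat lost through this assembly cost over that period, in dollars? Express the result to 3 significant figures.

340 dollars

0.011/0.126 = 0.0873
0.0182/0.0215 = 0.8465
0.0135/0.118 = 0.1144
R_total = 0.0873 + 3.14 + 0.8465 + 0.1144 = 4.188 m²·K/W
E = A × HDD × 24 / R / 1000 = 135 × 1870 × 24 / 4.188 / 1000 = 1447 kWh
Cost = 1447 × 0.235 = $340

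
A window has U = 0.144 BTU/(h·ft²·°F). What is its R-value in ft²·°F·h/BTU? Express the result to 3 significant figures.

6.94 ft²·°F·h/BTU

R = 1/U = 1/0.144 = 6.944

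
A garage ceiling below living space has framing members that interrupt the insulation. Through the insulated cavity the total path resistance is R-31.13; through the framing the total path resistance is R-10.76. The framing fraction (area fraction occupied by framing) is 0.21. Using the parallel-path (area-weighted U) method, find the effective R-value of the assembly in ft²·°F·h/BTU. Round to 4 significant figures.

U_eff = 0.79/31.13 + 0.21/10.76 = 0.025377 + 0.019517 = 0.044894
R_eff = 1/U_eff = 22.275 ft²·°F·h/BTU

22.27 ft²·°F·h/BTU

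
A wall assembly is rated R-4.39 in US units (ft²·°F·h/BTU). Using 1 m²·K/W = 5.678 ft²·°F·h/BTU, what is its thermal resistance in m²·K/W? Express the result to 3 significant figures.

R_SI = 4.39/5.678 = 0.7732

0.773 m²·K/W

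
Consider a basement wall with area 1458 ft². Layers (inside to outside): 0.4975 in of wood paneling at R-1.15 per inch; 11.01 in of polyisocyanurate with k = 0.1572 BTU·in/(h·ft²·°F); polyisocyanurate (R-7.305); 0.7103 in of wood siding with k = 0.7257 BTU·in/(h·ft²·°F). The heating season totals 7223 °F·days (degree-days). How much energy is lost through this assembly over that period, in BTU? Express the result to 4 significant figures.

3204000 BTU

0.4975 × 1.15 = 0.57212
11.01/0.1572 = 70.038
0.7103/0.7257 = 0.97878
R_total = 0.57212 + 70.038 + 7.305 + 0.97878 = 78.894 ft²·°F·h/BTU
E = A × HDD × 24 / R = 1458 × 7223 × 24 / 78.894 = 3203600 BTU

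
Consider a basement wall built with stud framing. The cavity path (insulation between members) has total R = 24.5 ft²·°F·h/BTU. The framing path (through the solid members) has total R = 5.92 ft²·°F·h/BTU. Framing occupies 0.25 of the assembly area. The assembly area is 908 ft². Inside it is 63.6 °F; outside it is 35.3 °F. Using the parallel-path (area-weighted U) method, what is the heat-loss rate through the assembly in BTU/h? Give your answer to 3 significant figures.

U_eff = 0.75/24.5 + 0.25/5.92 = 0.03061 + 0.04223 = 0.07284
R_eff = 1/U_eff = 13.73 ft²·°F·h/BTU
Q = 908 × (63.6 − 35.3) / 13.73 = 1872 BTU/h

1870 BTU/h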